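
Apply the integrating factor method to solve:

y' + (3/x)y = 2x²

Using integrating factor method:

General solution: y = (1/3)x^3 + Cx^(-3)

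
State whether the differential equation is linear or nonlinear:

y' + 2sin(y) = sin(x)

Nonlinear (sin(y) is nonlinear in y)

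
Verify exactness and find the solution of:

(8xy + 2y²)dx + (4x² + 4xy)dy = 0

Verify exactness: ∂M/∂y = ∂N/∂x ✓
Find F(x,y) such that ∂F/∂x = M, ∂F/∂y = N
Solution: 4x²y + 2xy² = C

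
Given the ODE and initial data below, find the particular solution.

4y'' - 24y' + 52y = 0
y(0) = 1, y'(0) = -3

General solution: y = e^(3x)(C₁cos(2x) + C₂sin(2x))
Complex roots r = 3 ± 2i
Applying ICs: C₁ = 1, C₂ = -3
Particular solution: y = e^(3x)(cos(2x) - 3sin(2x))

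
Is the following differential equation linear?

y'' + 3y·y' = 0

No. Nonlinear (product y·y')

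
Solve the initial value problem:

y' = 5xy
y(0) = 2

General solution: y = Ce^(5x²/2)
Applying IC y(0) = 2:
Particular solution: y = 2e^(5x²/2)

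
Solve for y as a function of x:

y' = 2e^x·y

Separating variables and integrating:
ln|y| = 2e^x + C

General solution: y = Ce^(2e^x)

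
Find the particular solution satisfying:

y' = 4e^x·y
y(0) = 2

General solution: y = Ce^(4e^x)
Applying IC y(0) = 2:
Particular solution: y = 2e^(4(e^x - 1))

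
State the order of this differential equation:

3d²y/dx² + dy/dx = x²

The order is 2 (highest derivative is of order 2).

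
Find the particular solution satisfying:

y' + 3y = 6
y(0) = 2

General solution: y = 2 + Ce^(-3x)
Applying y(0) = 2: C = 2 - 2 = 0
Particular solution: y = 2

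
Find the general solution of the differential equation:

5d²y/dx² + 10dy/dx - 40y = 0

Characteristic equation: 5r² + 10r - 40 = 0
Divide by 5: r² + 2r - 8 = 0
Roots: r = 2, -4 (distinct real)
General solution: y = C₁e^(2x) + C₂e^(-4x)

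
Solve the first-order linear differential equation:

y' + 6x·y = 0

Using integrating factor method:

General solution: y = Ce^(-3x^2)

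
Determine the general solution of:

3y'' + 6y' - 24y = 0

Characteristic equation: 3r² + 6r - 24 = 0
Divide by 3: r² + 2r - 8 = 0
Roots: r = 2, -4 (distinct real)
General solution: y = C₁e^(2x) + C₂e^(-4x)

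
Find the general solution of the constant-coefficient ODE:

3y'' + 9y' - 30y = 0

Characteristic equation: 3r² + 9r - 30 = 0
Divide by 3: r² + 3r - 10 = 0
Roots: r = 2, -5 (distinct real)
General solution: y = C₁e^(2x) + C₂e^(-5x)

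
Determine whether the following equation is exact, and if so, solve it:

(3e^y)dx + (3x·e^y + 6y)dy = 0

Verify exactness: ∂M/∂y = ∂N/∂x ✓
Find F(x,y) such that ∂F/∂x = M, ∂F/∂y = N
Solution: 3x·e^y + 3y² = C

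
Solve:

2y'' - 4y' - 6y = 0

Characteristic equation: 2r² - 4r - 6 = 0
Divide by 2: r² - 2r - 3 = 0
Roots: r = 3, -1 (distinct real)
General solution: y = C₁e^(3x) + C₂e^(-x)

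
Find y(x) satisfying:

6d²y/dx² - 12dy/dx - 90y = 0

Characteristic equation: 6r² - 12r - 90 = 0
Divide by 6: r² - 2r - 15 = 0
Roots: r = 5, -3 (distinct real)
General solution: y = C₁e^(5x) + C₂e^(-3x)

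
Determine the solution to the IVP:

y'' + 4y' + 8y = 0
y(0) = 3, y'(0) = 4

General solution: y = e^(-2x)(C₁cos(2x) + C₂sin(2x))
Complex roots r = -2 ± 2i
Applying ICs: C₁ = 3, C₂ = 5
Particular solution: y = e^(-2x)(3cos(2x) + 5sin(2x))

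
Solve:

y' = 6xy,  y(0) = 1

General solution: y = Ce^(3x²)
Applying IC y(0) = 1:
Particular solution: y = e^(3x²)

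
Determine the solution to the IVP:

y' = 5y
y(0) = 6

General solution: y = Ce^(5x)
Applying IC y(0) = 6:
Particular solution: y = 6e^(5x)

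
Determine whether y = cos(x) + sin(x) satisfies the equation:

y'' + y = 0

Verification:
y'' = -cos(x) - sin(x)
y'' + y = 0 ✓

Yes, it is a solution.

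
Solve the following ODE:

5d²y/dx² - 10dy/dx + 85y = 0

Characteristic equation: 5r² - 10r + 85 = 0
Divide by 5: r² - 2r + 17 = 0
Roots: r = 1 ± 4i (complex conjugates)
General solution: y = e^x(C₁cos(4x) + C₂sin(4x))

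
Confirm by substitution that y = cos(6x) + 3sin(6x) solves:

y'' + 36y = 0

Verification:
y'' = -36cos(6x) - 108sin(6x)
y'' + 36y = 0 ✓

Yes, it is a solution.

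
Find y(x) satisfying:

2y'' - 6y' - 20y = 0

Characteristic equation: 2r² - 6r - 20 = 0
Divide by 2: r² - 3r - 10 = 0
Roots: r = 5, -2 (distinct real)
General solution: y = C₁e^(5x) + C₂e^(-2x)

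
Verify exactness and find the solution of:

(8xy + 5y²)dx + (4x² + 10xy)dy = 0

Verify exactness: ∂M/∂y = ∂N/∂x ✓
Find F(x,y) such that ∂F/∂x = M, ∂F/∂y = N
Solution: 4x²y + 5xy² = C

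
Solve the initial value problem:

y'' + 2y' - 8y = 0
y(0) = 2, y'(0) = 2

General solution: y = C₁e^(2x) + C₂e^(-4x)
Applying ICs: C₁ = 5/3, C₂ = 1/3
Particular solution: y = (5/3)e^(2x) + (1/3)e^(-4x)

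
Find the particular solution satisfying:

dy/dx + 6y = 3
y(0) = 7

General solution: y = 1/2 + Ce^(-6x)
Applying y(0) = 7: C = 7 - 1/2 = 13/2
Particular solution: y = 1/2 + (13/2)e^(-6x)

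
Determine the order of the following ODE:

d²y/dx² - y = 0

The order is 2 (highest derivative is of order 2).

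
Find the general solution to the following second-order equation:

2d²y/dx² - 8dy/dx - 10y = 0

Characteristic equation: 2r² - 8r - 10 = 0
Divide by 2: r² - 4r - 5 = 0
Roots: r = 5, -1 (distinct real)
General solution: y = C₁e^(5x) + C₂e^(-x)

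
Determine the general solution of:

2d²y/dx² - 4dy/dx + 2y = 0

Characteristic equation: 2r² - 4r + 2 = 0
Divide by 2: r² - 2r + 1 = 0
Factored: (r - 1)² = 0
Repeated root: r = 1
General solution: y = (C₁ + C₂x)e^x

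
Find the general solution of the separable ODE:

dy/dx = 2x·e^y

Separating variables and integrating:
-e^(-y) = x² + C

General solution: y = -ln(C - x²)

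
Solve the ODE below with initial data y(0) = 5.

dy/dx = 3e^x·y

General solution: y = Ce^(3e^x)
Applying IC y(0) = 5:
Particular solution: y = 5e^(3(e^x - 1))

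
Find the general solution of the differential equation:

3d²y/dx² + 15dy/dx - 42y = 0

Characteristic equation: 3r² + 15r - 42 = 0
Divide by 3: r² + 5r - 14 = 0
Roots: r = 2, -7 (distinct real)
General solution: y = C₁e^(2x) + C₂e^(-7x)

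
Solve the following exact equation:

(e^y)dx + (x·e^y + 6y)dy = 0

Verify exactness: ∂M/∂y = ∂N/∂x ✓
Find F(x,y) such that ∂F/∂x = M, ∂F/∂y = N
Solution: x·e^y + 3y² = C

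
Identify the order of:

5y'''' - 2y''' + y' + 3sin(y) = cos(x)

The order is 4 (highest derivative is of order 4).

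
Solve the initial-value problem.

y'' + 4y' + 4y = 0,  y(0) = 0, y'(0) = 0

General solution: y = (C₁ + C₂x)e^(-2x)
Repeated root r = -2
Applying ICs: C₁ = 0, C₂ = 0
Particular solution: y = 0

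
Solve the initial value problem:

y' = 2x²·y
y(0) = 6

General solution: y = Ce^(2x³/3)
Applying IC y(0) = 6:
Particular solution: y = 6e^(2x³/3)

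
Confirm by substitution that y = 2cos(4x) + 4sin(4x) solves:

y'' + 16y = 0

Verification:
y'' = -32cos(4x) - 64sin(4x)
y'' + 16y = 0 ✓

Yes, it is a solution.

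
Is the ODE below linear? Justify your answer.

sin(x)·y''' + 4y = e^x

Yes. Linear (y and its derivatives appear to the first power only, no products of y terms)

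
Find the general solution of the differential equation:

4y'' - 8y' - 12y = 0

Characteristic equation: 4r² - 8r - 12 = 0
Divide by 4: r² - 2r - 3 = 0
Roots: r = 3, -1 (distinct real)
General solution: y = C₁e^(3x) + C₂e^(-x)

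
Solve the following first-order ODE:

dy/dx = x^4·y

Separating variables and integrating:
ln|y| = x^5/5 + C

General solution: y = Ce^(x^5/5)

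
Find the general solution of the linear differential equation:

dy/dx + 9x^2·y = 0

Using integrating factor method:

General solution: y = Ce^(-3x^3)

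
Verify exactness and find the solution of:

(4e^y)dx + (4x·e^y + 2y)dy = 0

Verify exactness: ∂M/∂y = ∂N/∂x ✓
Find F(x,y) such that ∂F/∂x = M, ∂F/∂y = N
Solution: 4x·e^y + y² = C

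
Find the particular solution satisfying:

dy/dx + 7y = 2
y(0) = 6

General solution: y = 2/7 + Ce^(-7x)
Applying y(0) = 6: C = 6 - 2/7 = 40/7
Particular solution: y = 2/7 + (40/7)e^(-7x)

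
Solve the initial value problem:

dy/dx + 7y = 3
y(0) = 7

General solution: y = 3/7 + Ce^(-7x)
Applying y(0) = 7: C = 7 - 3/7 = 46/7
Particular solution: y = 3/7 + (46/7)e^(-7x)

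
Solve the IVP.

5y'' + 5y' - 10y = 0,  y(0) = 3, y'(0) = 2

General solution: y = C₁e^x + C₂e^(-2x)
Applying ICs: C₁ = 8/3, C₂ = 1/3
Particular solution: y = (8/3)e^x + (1/3)e^(-2x)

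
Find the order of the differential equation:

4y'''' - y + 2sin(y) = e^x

The order is 4 (highest derivative is of order 4).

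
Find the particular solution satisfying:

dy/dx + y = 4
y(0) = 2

General solution: y = 4 + Ce^(-x)
Applying y(0) = 2: C = 2 - 4 = -2
Particular solution: y = 4 - 2e^(-x)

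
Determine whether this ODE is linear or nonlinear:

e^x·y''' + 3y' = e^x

Linear (y and its derivatives appear to the first power only, no products of y terms)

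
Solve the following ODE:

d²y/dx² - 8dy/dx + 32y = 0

Characteristic equation: r² - 8r + 32 = 0
Roots: r = 4 ± 4i (complex conjugates)
General solution: y = e^(4x)(C₁cos(4x) + C₂sin(4x))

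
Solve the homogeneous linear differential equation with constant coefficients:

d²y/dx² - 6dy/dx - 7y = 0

Characteristic equation: r² - 6r - 7 = 0
Roots: r = 7, -1 (distinct real)
General solution: y = C₁e^(7x) + C₂e^(-x)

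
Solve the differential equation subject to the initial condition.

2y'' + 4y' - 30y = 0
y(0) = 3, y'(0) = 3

General solution: y = C₁e^(3x) + C₂e^(-5x)
Applying ICs: C₁ = 9/4, C₂ = 3/4
Particular solution: y = (9/4)e^(3x) + (3/4)e^(-5x)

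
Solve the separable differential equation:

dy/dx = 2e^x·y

Separating variables and integrating:
ln|y| = 2e^x + C

General solution: y = Ce^(2e^x)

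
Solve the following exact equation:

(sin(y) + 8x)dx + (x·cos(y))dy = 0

Verify exactness: ∂M/∂y = ∂N/∂x ✓
Find F(x,y) such that ∂F/∂x = M, ∂F/∂y = N
Solution: x·sin(y) + 4x² = C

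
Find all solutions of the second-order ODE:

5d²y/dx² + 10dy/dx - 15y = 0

Characteristic equation: 5r² + 10r - 15 = 0
Divide by 5: r² + 2r - 3 = 0
Roots: r = 1, -3 (distinct real)
General solution: y = C₁e^x + C₂e^(-3x)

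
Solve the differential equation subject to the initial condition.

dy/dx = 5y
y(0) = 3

General solution: y = Ce^(5x)
Applying IC y(0) = 3:
Particular solution: y = 3e^(5x)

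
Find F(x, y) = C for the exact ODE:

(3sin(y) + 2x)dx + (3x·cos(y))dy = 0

Verify exactness: ∂M/∂y = ∂N/∂x ✓
Find F(x,y) such that ∂F/∂x = M, ∂F/∂y = N
Solution: 3x·sin(y) + x² = C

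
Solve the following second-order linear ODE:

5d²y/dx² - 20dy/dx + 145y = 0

Characteristic equation: 5r² - 20r + 145 = 0
Divide by 5: r² - 4r + 29 = 0
Roots: r = 2 ± 5i (complex conjugates)
General solution: y = e^(2x)(C₁cos(5x) + C₂sin(5x))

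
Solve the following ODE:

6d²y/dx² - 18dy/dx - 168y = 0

Characteristic equation: 6r² - 18r - 168 = 0
Divide by 6: r² - 3r - 28 = 0
Roots: r = 7, -4 (distinct real)
General solution: y = C₁e^(7x) + C₂e^(-4x)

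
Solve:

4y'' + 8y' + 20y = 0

Characteristic equation: 4r² + 8r + 20 = 0
Divide by 4: r² + 2r + 5 = 0
Roots: r = -1 ± 2i (complex conjugates)
General solution: y = e^(-x)(C₁cos(2x) + C₂sin(2x))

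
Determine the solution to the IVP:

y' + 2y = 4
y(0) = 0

General solution: y = 2 + Ce^(-2x)
Applying y(0) = 0: C = 0 - 2 = -2
Particular solution: y = 2 - 2e^(-2x)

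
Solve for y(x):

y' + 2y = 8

Using integrating factor method:

General solution: y = 4 + Ce^(-2x)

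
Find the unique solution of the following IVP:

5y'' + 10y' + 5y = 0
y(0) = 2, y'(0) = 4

General solution: y = (C₁ + C₂x)e^(-x)
Repeated root r = -1
Applying ICs: C₁ = 2, C₂ = 6
Particular solution: y = (2 + 6x)e^(-x)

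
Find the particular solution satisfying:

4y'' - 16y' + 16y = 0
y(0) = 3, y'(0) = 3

General solution: y = (C₁ + C₂x)e^(2x)
Repeated root r = 2
Applying ICs: C₁ = 3, C₂ = -3
Particular solution: y = (3 - 3x)e^(2x)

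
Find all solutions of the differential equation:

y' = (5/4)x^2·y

Separating variables and integrating:
ln|y| = 5x^3/12 + C

General solution: y = Ce^(5x^3/12)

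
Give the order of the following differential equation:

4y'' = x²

The order is 2 (highest derivative is of order 2).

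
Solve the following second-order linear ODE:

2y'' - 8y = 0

Characteristic equation: 2r² - 8 = 0
Divide by 2: r² - 4 = 0
Roots: r = 2, -2 (distinct real)
General solution: y = C₁e^(2x) + C₂e^(-2x)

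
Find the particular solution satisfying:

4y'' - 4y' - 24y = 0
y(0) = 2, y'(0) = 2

General solution: y = C₁e^(3x) + C₂e^(-2x)
Applying ICs: C₁ = 6/5, C₂ = 4/5
Particular solution: y = (6/5)e^(3x) + (4/5)e^(-2x)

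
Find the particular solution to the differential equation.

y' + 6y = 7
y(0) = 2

General solution: y = 7/6 + Ce^(-6x)
Applying y(0) = 2: C = 2 - 7/6 = 5/6
Particular solution: y = 7/6 + (5/6)e^(-6x)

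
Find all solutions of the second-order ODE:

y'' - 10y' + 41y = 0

Characteristic equation: r² - 10r + 41 = 0
Roots: r = 5 ± 4i (complex conjugates)
General solution: y = e^(5x)(C₁cos(4x) + C₂sin(4x))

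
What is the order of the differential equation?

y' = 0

The order is 1 (highest derivative is of order 1).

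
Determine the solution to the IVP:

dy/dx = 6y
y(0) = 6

General solution: y = Ce^(6x)
Applying IC y(0) = 6:
Particular solution: y = 6e^(6x)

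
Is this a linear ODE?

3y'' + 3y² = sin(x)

No. Nonlinear (y² term)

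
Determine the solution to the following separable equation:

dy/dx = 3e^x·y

Separating variables and integrating:
ln|y| = 3e^x + C

General solution: y = Ce^(3e^x)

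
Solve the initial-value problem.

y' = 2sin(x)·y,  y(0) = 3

General solution: y = Ce^(-2cos(x))
Applying IC y(0) = 3:
Particular solution: y = 3e^(2(1-cos(x)))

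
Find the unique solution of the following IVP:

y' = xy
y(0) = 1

General solution: y = Ce^(x²/2)
Applying IC y(0) = 1:
Particular solution: y = e^(x²/2)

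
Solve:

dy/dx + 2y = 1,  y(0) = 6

General solution: y = 1/2 + Ce^(-2x)
Applying y(0) = 6: C = 6 - 1/2 = 11/2
Particular solution: y = 1/2 + (11/2)e^(-2x)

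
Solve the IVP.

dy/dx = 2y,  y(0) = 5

General solution: y = Ce^(2x)
Applying IC y(0) = 5:
Particular solution: y = 5e^(2x)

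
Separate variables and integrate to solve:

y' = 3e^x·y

Separating variables and integrating:
ln|y| = 3e^x + C

General solution: y = Ce^(3e^x)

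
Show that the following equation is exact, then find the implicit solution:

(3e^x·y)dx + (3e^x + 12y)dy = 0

Verify exactness: ∂M/∂y = ∂N/∂x ✓
Find F(x,y) such that ∂F/∂x = M, ∂F/∂y = N
Solution: 3e^x·y + 6y² = C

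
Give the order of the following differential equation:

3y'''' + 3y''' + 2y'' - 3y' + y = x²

The order is 4 (highest derivative is of order 4).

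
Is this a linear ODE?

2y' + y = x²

Yes. Linear (y and its derivatives appear to the first power only, no products of y terms)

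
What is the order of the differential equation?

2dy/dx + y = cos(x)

The order is 1 (highest derivative is of order 1).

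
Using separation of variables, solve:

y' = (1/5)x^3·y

Separating variables and integrating:
ln|y| = x^4/20 + C

General solution: y = Ce^(x^4/20)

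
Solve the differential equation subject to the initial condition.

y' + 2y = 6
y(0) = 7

General solution: y = 3 + Ce^(-2x)
Applying y(0) = 7: C = 7 - 3 = 4
Particular solution: y = 3 + 4e^(-2x)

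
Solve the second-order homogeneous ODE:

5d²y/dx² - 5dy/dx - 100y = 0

Characteristic equation: 5r² - 5r - 100 = 0
Divide by 5: r² - r - 20 = 0
Roots: r = 5, -4 (distinct real)
General solution: y = C₁e^(5x) + C₂e^(-4x)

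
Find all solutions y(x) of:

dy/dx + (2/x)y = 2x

Using integrating factor method:

General solution: y = (1/2)x^2 + Cx^(-2)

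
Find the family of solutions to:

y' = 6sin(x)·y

Separating variables and integrating:
ln|y| = -6cos(x) + C

General solution: y = Ce^(-6cos(x))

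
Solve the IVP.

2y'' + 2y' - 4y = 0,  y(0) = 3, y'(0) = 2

General solution: y = C₁e^x + C₂e^(-2x)
Applying ICs: C₁ = 8/3, C₂ = 1/3
Particular solution: y = (8/3)e^x + (1/3)e^(-2x)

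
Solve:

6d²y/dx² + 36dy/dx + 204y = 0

Characteristic equation: 6r² + 36r + 204 = 0
Divide by 6: r² + 6r + 34 = 0
Roots: r = -3 ± 5i (complex conjugates)
General solution: y = e^(-3x)(C₁cos(5x) + C₂sin(5x))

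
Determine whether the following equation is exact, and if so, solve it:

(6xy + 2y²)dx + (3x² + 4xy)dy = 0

Verify exactness: ∂M/∂y = ∂N/∂x ✓
Find F(x,y) such that ∂F/∂x = M, ∂F/∂y = N
Solution: 3x²y + 2xy² = C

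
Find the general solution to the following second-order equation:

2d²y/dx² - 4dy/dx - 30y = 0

Characteristic equation: 2r² - 4r - 30 = 0
Divide by 2: r² - 2r - 15 = 0
Roots: r = 5, -3 (distinct real)
General solution: y = C₁e^(5x) + C₂e^(-3x)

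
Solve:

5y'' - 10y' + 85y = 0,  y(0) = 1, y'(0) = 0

General solution: y = e^x(C₁cos(4x) + C₂sin(4x))
Complex roots r = 1 ± 4i
Applying ICs: C₁ = 1, C₂ = -1/4
Particular solution: y = e^x(cos(4x) - (1/4)sin(4x))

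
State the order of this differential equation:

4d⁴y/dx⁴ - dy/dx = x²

The order is 4 (highest derivative is of order 4).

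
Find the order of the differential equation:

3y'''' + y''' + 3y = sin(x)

The order is 4 (highest derivative is of order 4).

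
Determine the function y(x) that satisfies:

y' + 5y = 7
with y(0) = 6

General solution: y = 7/5 + Ce^(-5x)
Applying y(0) = 6: C = 6 - 7/5 = 23/5
Particular solution: y = 7/5 + (23/5)e^(-5x)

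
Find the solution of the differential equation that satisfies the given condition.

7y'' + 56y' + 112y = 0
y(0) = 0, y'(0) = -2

General solution: y = (C₁ + C₂x)e^(-4x)
Repeated root r = -4
Applying ICs: C₁ = 0, C₂ = -2
Particular solution: y = -2xe^(-4x)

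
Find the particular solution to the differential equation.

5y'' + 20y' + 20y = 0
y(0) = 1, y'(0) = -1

General solution: y = (C₁ + C₂x)e^(-2x)
Repeated root r = -2
Applying ICs: C₁ = 1, C₂ = 1
Particular solution: y = (1 + x)e^(-2x)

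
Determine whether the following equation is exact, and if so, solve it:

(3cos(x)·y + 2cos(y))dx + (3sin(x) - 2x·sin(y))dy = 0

Verify exactness: ∂M/∂y = ∂N/∂x ✓
Find F(x,y) such that ∂F/∂x = M, ∂F/∂y = N
Solution: 3sin(x)·y + 2x·cos(y) = C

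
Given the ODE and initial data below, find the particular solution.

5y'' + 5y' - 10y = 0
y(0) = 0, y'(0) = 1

General solution: y = C₁e^x + C₂e^(-2x)
Applying ICs: C₁ = 1/3, C₂ = -1/3
Particular solution: y = (1/3)e^x - (1/3)e^(-2x)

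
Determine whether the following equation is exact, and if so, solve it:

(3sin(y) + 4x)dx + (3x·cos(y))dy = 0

Verify exactness: ∂M/∂y = ∂N/∂x ✓
Find F(x,y) such that ∂F/∂x = M, ∂F/∂y = N
Solution: 3x·sin(y) + 2x² = C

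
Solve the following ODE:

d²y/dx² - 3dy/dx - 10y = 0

Characteristic equation: r² - 3r - 10 = 0
Roots: r = 5, -2 (distinct real)
General solution: y = C₁e^(5x) + C₂e^(-2x)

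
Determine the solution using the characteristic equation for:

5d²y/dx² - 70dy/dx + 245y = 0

Characteristic equation: 5r² - 70r + 245 = 0
Divide by 5: r² - 14r + 49 = 0
Factored: (r - 7)² = 0
Repeated root: r = 7
General solution: y = (C₁ + C₂x)e^(7x)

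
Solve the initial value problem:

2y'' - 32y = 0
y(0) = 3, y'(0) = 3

General solution: y = C₁e^(4x) + C₂e^(-4x)
Applying ICs: C₁ = 15/8, C₂ = 9/8
Particular solution: y = (15/8)e^(4x) + (9/8)e^(-4x)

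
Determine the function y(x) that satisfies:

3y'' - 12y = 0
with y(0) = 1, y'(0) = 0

General solution: y = C₁e^(2x) + C₂e^(-2x)
Applying ICs: C₁ = 1/2, C₂ = 1/2
Particular solution: y = (1/2)e^(2x) + (1/2)e^(-2x)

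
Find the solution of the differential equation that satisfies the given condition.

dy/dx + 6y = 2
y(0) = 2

General solution: y = 1/3 + Ce^(-6x)
Applying y(0) = 2: C = 2 - 1/3 = 5/3
Particular solution: y = 1/3 + (5/3)e^(-6x)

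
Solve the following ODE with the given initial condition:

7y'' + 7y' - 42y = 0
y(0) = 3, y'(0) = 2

General solution: y = C₁e^(2x) + C₂e^(-3x)
Applying ICs: C₁ = 11/5, C₂ = 4/5
Particular solution: y = (11/5)e^(2x) + (4/5)e^(-3x)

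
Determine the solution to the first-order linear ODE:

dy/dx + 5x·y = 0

Using integrating factor method:

General solution: y = Ce^(-5x^2/2)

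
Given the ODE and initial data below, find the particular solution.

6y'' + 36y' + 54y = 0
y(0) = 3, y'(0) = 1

General solution: y = (C₁ + C₂x)e^(-3x)
Repeated root r = -3
Applying ICs: C₁ = 3, C₂ = 10
Particular solution: y = (3 + 10x)e^(-3x)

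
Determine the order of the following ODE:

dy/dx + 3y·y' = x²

The order is 1 (highest derivative is of order 1).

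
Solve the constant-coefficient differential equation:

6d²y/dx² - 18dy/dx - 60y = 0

Characteristic equation: 6r² - 18r - 60 = 0
Divide by 6: r² - 3r - 10 = 0
Roots: r = 5, -2 (distinct real)
General solution: y = C₁e^(5x) + C₂e^(-2x)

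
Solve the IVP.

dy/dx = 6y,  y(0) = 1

General solution: y = Ce^(6x)
Applying IC y(0) = 1:
Particular solution: y = e^(6x)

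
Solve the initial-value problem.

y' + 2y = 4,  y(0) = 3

General solution: y = 2 + Ce^(-2x)
Applying y(0) = 3: C = 3 - 2 = 1
Particular solution: y = 2 + e^(-2x)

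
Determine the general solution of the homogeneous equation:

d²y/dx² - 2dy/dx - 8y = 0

Characteristic equation: r² - 2r - 8 = 0
Roots: r = 4, -2 (distinct real)
General solution: y = C₁e^(4x) + C₂e^(-2x)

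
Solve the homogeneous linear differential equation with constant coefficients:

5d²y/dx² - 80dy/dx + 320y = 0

Characteristic equation: 5r² - 80r + 320 = 0
Divide by 5: r² - 16r + 64 = 0
Factored: (r - 8)² = 0
Repeated root: r = 8
General solution: y = (C₁ + C₂x)e^(8x)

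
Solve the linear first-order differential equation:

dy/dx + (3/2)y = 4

Using integrating factor method:

General solution: y = 8/3 + Ce^(-3x/2)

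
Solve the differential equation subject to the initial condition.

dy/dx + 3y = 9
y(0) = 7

General solution: y = 3 + Ce^(-3x)
Applying y(0) = 7: C = 7 - 3 = 4
Particular solution: y = 3 + 4e^(-3x)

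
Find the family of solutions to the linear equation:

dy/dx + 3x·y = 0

Using integrating factor method:

General solution: y = Ce^(-3x^2/2)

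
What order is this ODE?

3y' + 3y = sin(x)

The order is 1 (highest derivative is of order 1).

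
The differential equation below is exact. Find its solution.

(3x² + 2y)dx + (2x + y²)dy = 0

Verify exactness: ∂M/∂y = ∂N/∂x ✓
Find F(x,y) such that ∂F/∂x = M, ∂F/∂y = N
Solution: x³ + 2xy + y³/3 = C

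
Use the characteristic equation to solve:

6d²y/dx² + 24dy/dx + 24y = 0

Characteristic equation: 6r² + 24r + 24 = 0
Divide by 6: r² + 4r + 4 = 0
Factored: (r + 2)² = 0
Repeated root: r = -2
General solution: y = (C₁ + C₂x)e^(-2x)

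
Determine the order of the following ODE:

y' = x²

The order is 1 (highest derivative is of order 1).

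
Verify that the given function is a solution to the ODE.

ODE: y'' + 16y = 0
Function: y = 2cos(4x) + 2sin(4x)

Verification:
y'' = -32cos(4x) - 32sin(4x)
y'' + 16y = 0 ✓

Yes, it is a solution.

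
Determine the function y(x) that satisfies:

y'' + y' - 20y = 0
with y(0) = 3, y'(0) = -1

General solution: y = C₁e^(4x) + C₂e^(-5x)
Applying ICs: C₁ = 14/9, C₂ = 13/9
Particular solution: y = (14/9)e^(4x) + (13/9)e^(-5x)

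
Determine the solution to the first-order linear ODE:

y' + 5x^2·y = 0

Using integrating factor method:

General solution: y = Ce^(-5x^3/3)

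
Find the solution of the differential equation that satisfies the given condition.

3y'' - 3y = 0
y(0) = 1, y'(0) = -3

General solution: y = C₁e^x + C₂e^(-x)
Applying ICs: C₁ = -1, C₂ = 2
Particular solution: y = -e^x + 2e^(-x)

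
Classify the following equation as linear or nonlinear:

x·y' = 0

Linear (y and its derivatives appear to the first power only, no products of y terms)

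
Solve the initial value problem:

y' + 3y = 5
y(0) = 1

General solution: y = 5/3 + Ce^(-3x)
Applying y(0) = 1: C = 1 - 5/3 = -2/3
Particular solution: y = 5/3 - (2/3)e^(-3x)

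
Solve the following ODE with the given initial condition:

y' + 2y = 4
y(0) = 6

General solution: y = 2 + Ce^(-2x)
Applying y(0) = 6: C = 6 - 2 = 4
Particular solution: y = 2 + 4e^(-2x)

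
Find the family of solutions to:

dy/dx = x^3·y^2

Separating variables and integrating:
-1/y = x^4/4 + C

General solution: y^-1 = (-1/4)x^4 + C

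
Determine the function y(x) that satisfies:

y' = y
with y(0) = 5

General solution: y = Ce^x
Applying IC y(0) = 5:
Particular solution: y = 5e^x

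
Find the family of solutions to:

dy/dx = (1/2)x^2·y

Separating variables and integrating:
ln|y| = x^3/6 + C

General solution: y = Ce^(x^3/6)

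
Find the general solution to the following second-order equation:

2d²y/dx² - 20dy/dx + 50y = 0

Characteristic equation: 2r² - 20r + 50 = 0
Divide by 2: r² - 10r + 25 = 0
Factored: (r - 5)² = 0
Repeated root: r = 5
General solution: y = (C₁ + C₂x)e^(5x)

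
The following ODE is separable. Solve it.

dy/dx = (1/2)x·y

Separating variables and integrating:
ln|y| = x^2/4 + C

General solution: y = Ce^(x^2/4)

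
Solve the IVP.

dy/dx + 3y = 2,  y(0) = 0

General solution: y = 2/3 + Ce^(-3x)
Applying y(0) = 0: C = 0 - 2/3 = -2/3
Particular solution: y = 2/3 - (2/3)e^(-3x)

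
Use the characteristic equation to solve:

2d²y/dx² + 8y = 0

Characteristic equation: 2r² + 8 = 0
Divide by 2: r² + 4 = 0
Roots: r = ±2i (complex conjugates)
General solution: y = C₁cos(2x) + C₂sin(2x)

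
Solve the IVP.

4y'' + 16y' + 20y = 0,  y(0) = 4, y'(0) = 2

General solution: y = e^(-2x)(C₁cos(x) + C₂sin(x))
Complex roots r = -2 ± i
Applying ICs: C₁ = 4, C₂ = 10
Particular solution: y = e^(-2x)(4cos(x) + 10sin(x))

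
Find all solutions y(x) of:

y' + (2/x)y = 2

Using integrating factor method:

General solution: y = (2/3)x + Cx^(-2)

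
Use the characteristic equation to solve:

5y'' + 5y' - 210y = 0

Characteristic equation: 5r² + 5r - 210 = 0
Divide by 5: r² + r - 42 = 0
Roots: r = 6, -7 (distinct real)
General solution: y = C₁e^(6x) + C₂e^(-7x)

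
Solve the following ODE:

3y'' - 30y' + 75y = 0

Characteristic equation: 3r² - 30r + 75 = 0
Divide by 3: r² - 10r + 25 = 0
Factored: (r - 5)² = 0
Repeated root: r = 5
General solution: y = (C₁ + C₂x)e^(5x)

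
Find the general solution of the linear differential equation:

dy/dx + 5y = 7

Using integrating factor method:

General solution: y = 7/5 + Ce^(-5x)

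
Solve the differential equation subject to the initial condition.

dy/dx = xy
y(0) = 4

General solution: y = Ce^(x²/2)
Applying IC y(0) = 4:
Particular solution: y = 4e^(x²/2)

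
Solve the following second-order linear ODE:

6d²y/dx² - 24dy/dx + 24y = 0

Characteristic equation: 6r² - 24r + 24 = 0
Divide by 6: r² - 4r + 4 = 0
Factored: (r - 2)² = 0
Repeated root: r = 2
General solution: y = (C₁ + C₂x)e^(2x)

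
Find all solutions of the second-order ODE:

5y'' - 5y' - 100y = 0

Characteristic equation: 5r² - 5r - 100 = 0
Divide by 5: r² - r - 20 = 0
Roots: r = 5, -4 (distinct real)
General solution: y = C₁e^(5x) + C₂e^(-4x)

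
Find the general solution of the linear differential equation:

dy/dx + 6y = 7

Using integrating factor method:

General solution: y = 7/6 + Ce^(-6x)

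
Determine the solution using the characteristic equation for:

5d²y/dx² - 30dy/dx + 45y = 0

Characteristic equation: 5r² - 30r + 45 = 0
Divide by 5: r² - 6r + 9 = 0
Factored: (r - 3)² = 0
Repeated root: r = 3
General solution: y = (C₁ + C₂x)e^(3x)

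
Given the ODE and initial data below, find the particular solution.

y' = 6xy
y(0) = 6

General solution: y = Ce^(3x²)
Applying IC y(0) = 6:
Particular solution: y = 6e^(3x²)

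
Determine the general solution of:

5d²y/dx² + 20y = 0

Characteristic equation: 5r² + 20 = 0
Divide by 5: r² + 4 = 0
Roots: r = ±2i (complex conjugates)
General solution: y = C₁cos(2x) + C₂sin(2x)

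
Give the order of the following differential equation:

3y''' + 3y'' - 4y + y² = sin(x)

The order is 3 (highest derivative is of order 3).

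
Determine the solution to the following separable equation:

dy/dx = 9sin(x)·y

Separating variables and integrating:
ln|y| = -9cos(x) + C

General solution: y = Ce^(-9cos(x))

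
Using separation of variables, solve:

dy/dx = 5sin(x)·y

Separating variables and integrating:
ln|y| = -5cos(x) + C

General solution: y = Ce^(-5cos(x))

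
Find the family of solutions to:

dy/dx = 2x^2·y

Separating variables and integrating:
ln|y| = 2x^3/3 + C

General solution: y = Ce^(2x^3/3)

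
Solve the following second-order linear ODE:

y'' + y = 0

Characteristic equation: r² + 1 = 0
Roots: r = ±i (complex conjugates)
General solution: y = C₁cos(x) + C₂sin(x)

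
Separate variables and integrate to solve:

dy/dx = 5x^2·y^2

Separating variables and integrating:
-1/y = 5x^3/3 + C

General solution: y^-1 = (-5/3)x^3 + C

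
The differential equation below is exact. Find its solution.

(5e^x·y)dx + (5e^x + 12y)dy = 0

Verify exactness: ∂M/∂y = ∂N/∂x ✓
Find F(x,y) such that ∂F/∂x = M, ∂F/∂y = N
Solution: 5e^x·y + 6y² = C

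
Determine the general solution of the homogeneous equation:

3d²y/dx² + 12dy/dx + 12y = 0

Characteristic equation: 3r² + 12r + 12 = 0
Divide by 3: r² + 4r + 4 = 0
Factored: (r + 2)² = 0
Repeated root: r = -2
General solution: y = (C₁ + C₂x)e^(-2x)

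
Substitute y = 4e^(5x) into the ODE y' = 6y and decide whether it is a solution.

Verification:
y = 4e^(5x)
y' = 20e^(5x)
But 6y = 24e^(5x)
y' ≠ 6y — the derivative does not match

No, it is not a solution.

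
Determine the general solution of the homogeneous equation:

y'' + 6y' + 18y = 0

Characteristic equation: r² + 6r + 18 = 0
Roots: r = -3 ± 3i (complex conjugates)
General solution: y = e^(-3x)(C₁cos(3x) + C₂sin(3x))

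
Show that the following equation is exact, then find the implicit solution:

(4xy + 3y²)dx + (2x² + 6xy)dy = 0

Verify exactness: ∂M/∂y = ∂N/∂x ✓
Find F(x,y) such that ∂F/∂x = M, ∂F/∂y = N
Solution: 2x²y + 3xy² = C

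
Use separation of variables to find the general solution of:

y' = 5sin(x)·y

Separating variables and integrating:
ln|y| = -5cos(x) + C

General solution: y = Ce^(-5cos(x))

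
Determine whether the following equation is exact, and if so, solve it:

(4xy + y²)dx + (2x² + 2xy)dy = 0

Verify exactness: ∂M/∂y = ∂N/∂x ✓
Find F(x,y) such that ∂F/∂x = M, ∂F/∂y = N
Solution: 2x²y + xy² = C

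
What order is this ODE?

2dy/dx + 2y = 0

The order is 1 (highest derivative is of order 1).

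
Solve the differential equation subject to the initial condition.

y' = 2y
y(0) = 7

General solution: y = Ce^(2x)
Applying IC y(0) = 7:
Particular solution: y = 7e^(2x)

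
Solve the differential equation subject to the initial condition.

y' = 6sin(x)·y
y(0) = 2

General solution: y = Ce^(-6cos(x))
Applying IC y(0) = 2:
Particular solution: y = 2e^(6(1-cos(x)))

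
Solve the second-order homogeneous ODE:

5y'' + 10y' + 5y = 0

Characteristic equation: 5r² + 10r + 5 = 0
Divide by 5: r² + 2r + 1 = 0
Factored: (r + 1)² = 0
Repeated root: r = -1
General solution: y = (C₁ + C₂x)e^(-x)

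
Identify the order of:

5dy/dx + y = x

The order is 1 (highest derivative is of order 1).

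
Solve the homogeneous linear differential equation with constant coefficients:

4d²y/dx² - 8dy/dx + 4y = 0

Characteristic equation: 4r² - 8r + 4 = 0
Divide by 4: r² - 2r + 1 = 0
Factored: (r - 1)² = 0
Repeated root: r = 1
General solution: y = (C₁ + C₂x)e^x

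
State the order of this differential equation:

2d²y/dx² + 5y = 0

The order is 2 (highest derivative is of order 2).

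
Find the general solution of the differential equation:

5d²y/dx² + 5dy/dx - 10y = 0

Characteristic equation: 5r² + 5r - 10 = 0
Divide by 5: r² + r - 2 = 0
Roots: r = 1, -2 (distinct real)
General solution: y = C₁e^x + C₂e^(-2x)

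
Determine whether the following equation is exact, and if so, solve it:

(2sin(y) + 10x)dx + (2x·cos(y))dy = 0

Verify exactness: ∂M/∂y = ∂N/∂x ✓
Find F(x,y) such that ∂F/∂x = M, ∂F/∂y = N
Solution: 2x·sin(y) + 5x² = C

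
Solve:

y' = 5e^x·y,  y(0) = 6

General solution: y = Ce^(5e^x)
Applying IC y(0) = 6:
Particular solution: y = 6e^(5(e^x - 1))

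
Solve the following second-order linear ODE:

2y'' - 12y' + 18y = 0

Characteristic equation: 2r² - 12r + 18 = 0
Divide by 2: r² - 6r + 9 = 0
Factored: (r - 3)² = 0
Repeated root: r = 3
General solution: y = (C₁ + C₂x)e^(3x)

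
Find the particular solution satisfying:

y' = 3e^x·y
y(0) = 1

General solution: y = Ce^(3e^x)
Applying IC y(0) = 1:
Particular solution: y = e^(3(e^x - 1))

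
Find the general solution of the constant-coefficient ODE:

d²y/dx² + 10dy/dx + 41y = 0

Characteristic equation: r² + 10r + 41 = 0
Roots: r = -5 ± 4i (complex conjugates)
General solution: y = e^(-5x)(C₁cos(4x) + C₂sin(4x))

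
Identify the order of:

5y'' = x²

The order is 2 (highest derivative is of order 2).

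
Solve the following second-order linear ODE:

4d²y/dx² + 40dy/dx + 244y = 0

Characteristic equation: 4r² + 40r + 244 = 0
Divide by 4: r² + 10r + 61 = 0
Roots: r = -5 ± 6i (complex conjugates)
General solution: y = e^(-5x)(C₁cos(6x) + C₂sin(6x))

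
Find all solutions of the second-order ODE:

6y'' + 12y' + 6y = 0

Characteristic equation: 6r² + 12r + 6 = 0
Divide by 6: r² + 2r + 1 = 0
Factored: (r + 1)² = 0
Repeated root: r = -1
General solution: y = (C₁ + C₂x)e^(-x)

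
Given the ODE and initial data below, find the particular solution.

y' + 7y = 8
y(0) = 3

General solution: y = 8/7 + Ce^(-7x)
Applying y(0) = 3: C = 3 - 8/7 = 13/7
Particular solution: y = 8/7 + (13/7)e^(-7x)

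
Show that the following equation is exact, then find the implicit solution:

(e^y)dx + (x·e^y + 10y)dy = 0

Verify exactness: ∂M/∂y = ∂N/∂x ✓
Find F(x,y) such that ∂F/∂x = M, ∂F/∂y = N
Solution: x·e^y + 5y² = C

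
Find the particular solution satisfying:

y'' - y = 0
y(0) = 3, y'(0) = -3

General solution: y = C₁e^x + C₂e^(-x)
Applying ICs: C₁ = 0, C₂ = 3
Particular solution: y = 3e^(-x)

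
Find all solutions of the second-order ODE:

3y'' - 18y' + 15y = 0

Characteristic equation: 3r² - 18r + 15 = 0
Divide by 3: r² - 6r + 5 = 0
Roots: r = 1, 5 (distinct real)
General solution: y = C₁e^x + C₂e^(5x)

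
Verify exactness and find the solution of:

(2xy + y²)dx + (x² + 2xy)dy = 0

Verify exactness: ∂M/∂y = ∂N/∂x ✓
Find F(x,y) such that ∂F/∂x = M, ∂F/∂y = N
Solution: x²y + xy² = C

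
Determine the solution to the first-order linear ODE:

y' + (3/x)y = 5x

Using integrating factor method:

General solution: y = x^2 + Cx^(-3)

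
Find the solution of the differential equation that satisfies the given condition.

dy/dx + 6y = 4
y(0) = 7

General solution: y = 2/3 + Ce^(-6x)
Applying y(0) = 7: C = 7 - 2/3 = 19/3
Particular solution: y = 2/3 + (19/3)e^(-6x)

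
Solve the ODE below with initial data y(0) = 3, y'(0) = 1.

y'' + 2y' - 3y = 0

General solution: y = C₁e^x + C₂e^(-3x)
Applying ICs: C₁ = 5/2, C₂ = 1/2
Particular solution: y = (5/2)e^x + (1/2)e^(-3x)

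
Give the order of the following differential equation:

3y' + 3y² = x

The order is 1 (highest derivative is of order 1).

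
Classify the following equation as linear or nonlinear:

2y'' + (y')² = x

Nonlinear ((y')² term)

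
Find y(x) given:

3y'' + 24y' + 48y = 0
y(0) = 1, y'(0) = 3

General solution: y = (C₁ + C₂x)e^(-4x)
Repeated root r = -4
Applying ICs: C₁ = 1, C₂ = 7
Particular solution: y = (1 + 7x)e^(-4x)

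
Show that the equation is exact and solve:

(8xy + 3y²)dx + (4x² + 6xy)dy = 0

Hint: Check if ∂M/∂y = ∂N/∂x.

Verify exactness: ∂M/∂y = ∂N/∂x ✓
Find F(x,y) such that ∂F/∂x = M, ∂F/∂y = N
Solution: 4x²y + 3xy² = C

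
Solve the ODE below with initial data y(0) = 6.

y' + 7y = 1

General solution: y = 1/7 + Ce^(-7x)
Applying y(0) = 6: C = 6 - 1/7 = 41/7
Particular solution: y = 1/7 + (41/7)e^(-7x)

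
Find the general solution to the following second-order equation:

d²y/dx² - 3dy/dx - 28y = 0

Characteristic equation: r² - 3r - 28 = 0
Roots: r = 7, -4 (distinct real)
General solution: y = C₁e^(7x) + C₂e^(-4x)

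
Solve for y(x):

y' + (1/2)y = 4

Using integrating factor method:

General solution: y = 8 + Ce^(-x/2)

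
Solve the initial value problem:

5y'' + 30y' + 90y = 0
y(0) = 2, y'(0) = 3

General solution: y = e^(-3x)(C₁cos(3x) + C₂sin(3x))
Complex roots r = -3 ± 3i
Applying ICs: C₁ = 2, C₂ = 3
Particular solution: y = e^(-3x)(2cos(3x) + 3sin(3x))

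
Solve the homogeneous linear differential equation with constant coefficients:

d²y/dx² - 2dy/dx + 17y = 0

Characteristic equation: r² - 2r + 17 = 0
Roots: r = 1 ± 4i (complex conjugates)
General solution: y = e^x(C₁cos(4x) + C₂sin(4x))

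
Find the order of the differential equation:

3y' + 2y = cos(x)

The order is 1 (highest derivative is of order 1).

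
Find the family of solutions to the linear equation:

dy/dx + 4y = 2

Using integrating factor method:

General solution: y = 1/2 + Ce^(-4x)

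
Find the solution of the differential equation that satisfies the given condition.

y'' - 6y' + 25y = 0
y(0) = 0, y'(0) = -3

General solution: y = e^(3x)(C₁cos(4x) + C₂sin(4x))
Complex roots r = 3 ± 4i
Applying ICs: C₁ = 0, C₂ = -3/4
Particular solution: y = e^(3x)(-(3/4)sin(4x))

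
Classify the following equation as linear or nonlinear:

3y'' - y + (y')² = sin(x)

Nonlinear ((y')² term)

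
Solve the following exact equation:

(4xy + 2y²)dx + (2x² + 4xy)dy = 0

Verify exactness: ∂M/∂y = ∂N/∂x ✓
Find F(x,y) such that ∂F/∂x = M, ∂F/∂y = N
Solution: 2x²y + 2xy² = C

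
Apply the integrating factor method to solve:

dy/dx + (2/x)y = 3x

Using integrating factor method:

General solution: y = (3/4)x^2 + Cx^(-2)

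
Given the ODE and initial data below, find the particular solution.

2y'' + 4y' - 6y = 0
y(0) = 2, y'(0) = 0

General solution: y = C₁e^x + C₂e^(-3x)
Applying ICs: C₁ = 3/2, C₂ = 1/2
Particular solution: y = (3/2)e^x + (1/2)e^(-3x)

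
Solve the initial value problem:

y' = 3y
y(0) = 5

General solution: y = Ce^(3x)
Applying IC y(0) = 5:
Particular solution: y = 5e^(3x)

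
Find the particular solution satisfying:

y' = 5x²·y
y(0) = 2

General solution: y = Ce^(5x³/3)
Applying IC y(0) = 2:
Particular solution: y = 2e^(5x³/3)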